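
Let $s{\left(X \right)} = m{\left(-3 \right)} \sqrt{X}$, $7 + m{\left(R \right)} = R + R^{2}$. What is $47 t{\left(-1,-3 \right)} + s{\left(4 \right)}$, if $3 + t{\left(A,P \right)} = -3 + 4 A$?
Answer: $-472$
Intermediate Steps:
$m{\left(R \right)} = -7 + R + R^{2}$ ($m{\left(R \right)} = -7 + \left(R + R^{2}\right) = -7 + R + R^{2}$)
$t{\left(A,P \right)} = -6 + 4 A$ ($t{\left(A,P \right)} = -3 + \left(-3 + 4 A\right) = -6 + 4 A$)
$s{\left(X \right)} = - \sqrt{X}$ ($s{\left(X \right)} = \left(-7 - 3 + \left(-3\right)^{2}\right) \sqrt{X} = \left(-7 - 3 + 9\right) \sqrt{X} = - \sqrt{X}$)
$47 t{\left(-1,-3 \right)} + s{\left(4 \right)} = 47 \left(-6 + 4 \left(-1\right)\right) - \sqrt{4} = 47 \left(-6 - 4\right) - 2 = 47 \left(-10\right) - 2 = -470 - 2 = -472$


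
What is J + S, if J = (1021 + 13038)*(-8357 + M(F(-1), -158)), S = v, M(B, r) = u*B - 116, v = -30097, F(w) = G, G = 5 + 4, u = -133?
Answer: -135980627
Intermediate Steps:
G = 9
F(w) = 9
M(B, r) = -116 - 133*B (M(B, r) = -133*B - 116 = -116 - 133*B)
S = -30097
J = -135950530 (J = (1021 + 13038)*(-8357 + (-116 - 133*9)) = 14059*(-8357 + (-116 - 1197)) = 14059*(-8357 - 1313) = 14059*(-9670) = -135950530)
J + S = -135950530 - 30097 = -135980627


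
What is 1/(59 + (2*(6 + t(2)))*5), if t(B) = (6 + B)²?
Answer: 1/759 ≈ 0.0013175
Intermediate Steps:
1/(59 + (2*(6 + t(2)))*5) = 1/(59 + (2*(6 + (6 + 2)²))*5) = 1/(59 + (2*(6 + 8²))*5) = 1/(59 + (2*(6 + 64))*5) = 1/(59 + (2*70)*5) = 1/(59 + 140*5) = 1/(59 + 700) = 1/759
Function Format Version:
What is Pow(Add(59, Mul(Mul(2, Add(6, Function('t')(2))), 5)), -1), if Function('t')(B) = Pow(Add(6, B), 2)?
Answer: Rational(1, 759) ≈ 0.0013175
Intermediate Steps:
Pow(Add(59, Mul(Mul(2, Add(6, Function('t')(2))), 5)), -1) = Pow(Add(59, Mul(Mul(2, Add(6, Pow(Add(6, 2), 2))), 5)), -1) = Pow(Add(59, Mul(Mul(2, Add(6, Pow(8, 2))), 5)), -1) = Pow(Add(59, Mul(Mul(2, Add(6, 64)), 5)), -1) = Pow(Add(59, Mul(Mul(2, 70), 5)), -1) = Pow(Add(59, Mul(140, 5)), -1) = Pow(Add(59, 700), -1) = Pow(759, -1) = Rational(1, 759)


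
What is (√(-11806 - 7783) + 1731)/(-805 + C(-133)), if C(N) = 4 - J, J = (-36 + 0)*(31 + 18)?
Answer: 577/321 + I*√19589/963 ≈ 1.7975 + 0.14534*I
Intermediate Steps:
J = -1764 (J = -36*49 = -1764)
C(N) = 1768 (C(N) = 4 - 1*(-1764) = 4 + 1764 = 1768)
(√(-11806 - 7783) + 1731)/(-805 + C(-133)) = (√(-11806 - 7783) + 1731)/(-805 + 1768) = (√(-19589) + 1731)/963 = (I*√19589 + 1731)*(1/963) = (1731 + I*√19589)*(1/963) = 577/321 + I*√19589/963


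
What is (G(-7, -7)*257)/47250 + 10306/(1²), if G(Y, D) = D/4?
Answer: 278261743/27000 ≈ 10306.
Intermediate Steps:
G(Y, D) = D/4 (G(Y, D) = D*(¼) = D/4)
(G(-7, -7)*257)/47250 + 10306/(1²) = (((¼)*(-7))*257)/47250 + 10306/(1²) = -7/4*257*(1/47250) + 10306/1 = -1799/4*1/47250 + 10306*1 = -257/27000 + 10306 = 278261743/27000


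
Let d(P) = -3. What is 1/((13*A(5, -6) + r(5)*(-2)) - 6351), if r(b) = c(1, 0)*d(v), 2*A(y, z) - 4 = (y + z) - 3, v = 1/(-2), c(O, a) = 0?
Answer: -1/6351 ≈ -0.00015746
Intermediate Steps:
v = -½ (v = 1*(-½) = -½ ≈ -0.50000)
A(y, z) = ½ + y/2 + z/2 (A(y, z) = 2 + ((y + z) - 3)/2 = 2 + (-3 + y + z)/2 = 2 + (-3/2 + y/2 + z/2) = ½ + y/2 + z/2)
r(b) = 0 (r(b) = 0*(-3) = 0)
1/((13*A(5, -6) + r(5)*(-2)) - 6351) = 1/((13*(½ + (½)*5 + (½)*(-6)) + 0*(-2)) - 6351) = 1/((13*(½ + 5/2 - 3) + 0) - 6351) = 1/((13*0 + 0) - 6351) = 1/((0 + 0) - 6351) = 1/(0 - 6351) = 1/(-6351) = -1/6351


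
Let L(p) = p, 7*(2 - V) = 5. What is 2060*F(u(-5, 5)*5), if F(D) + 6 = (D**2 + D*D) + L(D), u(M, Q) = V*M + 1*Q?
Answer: 8973360/49 ≈ 1.8313e+5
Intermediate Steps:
V = 9/7 (V = 2 - 1/7*5 = 2 - 5/7 = 9/7 ≈ 1.2857)
u(M, Q) = Q + 9*M/7 (u(M, Q) = 9*M/7 + 1*Q = 9*M/7 + Q = Q + 9*M/7)
F(D) = -6 + D + 2*D**2 (F(D) = -6 + ((D**2 + D*D) + D) = -6 + ((D**2 + D**2) + D) = -6 + (2*D**2 + D) = -6 + (D + 2*D**2) = -6 + D + 2*D**2)
2060*F(u(-5, 5)*5) = 2060*(-6 + (5 + (9/7)*(-5))*5 + 2*((5 + (9/7)*(-5))*5)**2) = 2060*(-6 + (5 - 45/7)*5 + 2*((5 - 45/7)*5)**2) = 2060*(-6 - 10/7*5 + 2*(-10/7*5)**2) = 2060*(-6 - 50/7 + 2*(-50/7)**2) = 2060*(-6 - 50/7 + 2*(2500/49)) = 2060*(-6 - 50/7 + 5000/49) = 2060*(4356/49) = 8973360/49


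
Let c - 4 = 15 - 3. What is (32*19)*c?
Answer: 9728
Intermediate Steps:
c = 16 (c = 4 + (15 - 3) = 4 + 12 = 16)
(32*19)*c = (32*19)*16 = 608*16 = 9728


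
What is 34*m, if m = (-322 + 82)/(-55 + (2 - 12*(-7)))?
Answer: -8160/31 ≈ -263.23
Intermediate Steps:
m = -240/31 (m = -240/(-55 + (2 + 84)) = -240/(-55 + 86) = -240/31 ≈ -7.7419)
34*m = 34*(-240/31) = -8160/31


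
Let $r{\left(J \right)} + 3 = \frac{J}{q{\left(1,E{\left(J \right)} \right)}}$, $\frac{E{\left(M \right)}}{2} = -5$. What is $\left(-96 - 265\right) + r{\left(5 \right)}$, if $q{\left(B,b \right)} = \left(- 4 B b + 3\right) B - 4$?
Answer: $- \frac{14191}{39} \approx -363.87$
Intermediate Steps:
$E{\left(M \right)} = -10$ ($E{\left(M \right)} = 2 \left(-5\right) = -10$)
$q{\left(B,b \right)} = -4 + B \left(3 - 4 B b\right)$ ($q{\left(B,b \right)} = \left(- 4 B b + 3\right) B - 4 = \left(3 - 4 B b\right) B - 4 = B \left(3 - 4 B b\right) - 4 = -4 + B \left(3 - 4 B b\right)$)
$r{\left(J \right)} = -3 + \frac{J}{39}$ ($r{\left(J \right)} = -3 + \frac{J}{-4 + 3 \cdot 1 - - 40 \cdot 1^{2}} = -3 + \frac{J}{-4 + 3 - \left(-40\right) 1} = -3 + \frac{J}{-4 + 3 + 40} = -3 + \frac{J}{39}$)
$\left(-96 - 265\right) + r{\left(5 \right)} = \left(-96 - 265\right) + \left(-3 + \frac{1}{39} \cdot 5\right) = -361 + \left(-3 + \frac{5}{39}\right) = -361 - \frac{112}{39} = - \frac{14191}{39}$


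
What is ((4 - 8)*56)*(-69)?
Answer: 15456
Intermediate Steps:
((4 - 8)*56)*(-69) = -4*56*(-69) = -224*(-69) = 15456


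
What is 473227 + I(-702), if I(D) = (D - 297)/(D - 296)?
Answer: 472281545/998 ≈ 4.7323e+5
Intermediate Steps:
I(D) = (-297 + D)/(-296 + D)
473227 + I(-702) = 473227 + (-297 - 702)/(-296 - 702) = 473227 - 999/(-998) = 473227 - 1/998*(-999) = 473227 + 999/998 = 472281545/998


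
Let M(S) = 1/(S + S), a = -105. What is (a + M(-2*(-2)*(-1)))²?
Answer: 707281/64 ≈ 11051.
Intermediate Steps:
M(S) = 1/(2*S)
(a + M(-2*(-2)*(-1)))² = (-105 + 1/(2*((-2*(-2)*(-1)))))² = (-105 + 1/(2*((4*(-1)))))² = (-105 + (½)/(-4))² = (-105 + (½)*(-¼))² = (-105 - ⅛)² = (-841/8)² = 707281/64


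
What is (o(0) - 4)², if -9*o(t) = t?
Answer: 16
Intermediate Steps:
o(t) = -t/9
(o(0) - 4)² = (-⅑*0 - 4)² = (0 - 4)² = (-4)² = 16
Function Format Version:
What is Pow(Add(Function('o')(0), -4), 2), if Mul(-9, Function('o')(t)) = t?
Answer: 16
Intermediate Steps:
Function('o')(t) = Mul(Rational(-1, 9), t)
Pow(Add(Function('o')(0), -4), 2) = Pow(Add(Mul(Rational(-1, 9), 0), -4), 2) = Pow(Add(0, -4), 2) = Pow(-4, 2) = 16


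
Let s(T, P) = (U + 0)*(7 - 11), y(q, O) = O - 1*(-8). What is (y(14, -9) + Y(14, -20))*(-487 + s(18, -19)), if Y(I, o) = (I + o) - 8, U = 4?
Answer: 7545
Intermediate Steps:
y(q, O) = 8 + O (y(q, O) = O + 8 = 8 + O)
Y(I, o) = -8 + I + o
s(T, P) = -16 (s(T, P) = (4 + 0)*(7 - 11) = 4*(-4) = -16)
(y(14, -9) + Y(14, -20))*(-487 + s(18, -19)) = ((8 - 9) + (-8 + 14 - 20))*(-487 - 16) = (-1 - 14)*(-503) = -15*(-503) = 7545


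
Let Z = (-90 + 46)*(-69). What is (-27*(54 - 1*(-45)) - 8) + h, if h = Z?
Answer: 355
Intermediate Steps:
Z = 3036 (Z = -44*(-69) = 3036)
h = 3036
(-27*(54 - 1*(-45)) - 8) + h = (-27*(54 - 1*(-45)) - 8) + 3036 = (-27*(54 + 45) - 8) + 3036 = (-27*99 - 8) + 3036 = (-2673 - 8) + 3036 = -2681 + 3036 = 355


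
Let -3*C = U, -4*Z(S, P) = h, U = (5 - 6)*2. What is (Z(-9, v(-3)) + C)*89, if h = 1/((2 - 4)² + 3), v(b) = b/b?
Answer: 4717/84 ≈ 56.155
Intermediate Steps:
v(b) = 1
h = ⅐ (h = 1/((-2)² + 3) = 1/(4 + 3) = 1/7 = ⅐ ≈ 0.14286)
U = -2 (U = -1*2 = -2)
Z(S, P) = -1/28 (Z(S, P) = -¼*⅐ = -1/28)
C = ⅔ (C = -⅓*(-2) = ⅔ ≈ 0.66667)
(Z(-9, v(-3)) + C)*89 = (-1/28 + ⅔)*89 = (53/84)*89 = 4717/84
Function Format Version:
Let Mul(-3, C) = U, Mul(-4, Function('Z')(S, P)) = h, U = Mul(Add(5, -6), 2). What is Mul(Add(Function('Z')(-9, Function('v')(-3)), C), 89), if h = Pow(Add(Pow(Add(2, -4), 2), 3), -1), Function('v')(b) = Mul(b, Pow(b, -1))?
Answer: Rational(4717, 84) ≈ 56.155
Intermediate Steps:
Function('v')(b) = 1
h = Rational(1, 7) (h = Pow(Add(Pow(-2, 2), 3), -1) = Pow(Add(4, 3), -1) = Pow(7, -1) = Rational(1, 7) ≈ 0.14286)
U = -2 (U = Mul(-1, 2) = -2)
Function('Z')(S, P) = Rational(-1, 28) (Function('Z')(S, P) = Mul(Rational(-1, 4), Rational(1, 7)) = Rational(-1, 28))
C = Rational(2, 3) (C = Mul(Rational(-1, 3), -2) = Rational(2, 3) ≈ 0.66667)
Mul(Add(Function('Z')(-9, Function('v')(-3)), C), 89) = Mul(Add(Rational(-1, 28), Rational(2, 3)), 89) = Mul(Rational(53, 84), 89) = Rational(4717, 84)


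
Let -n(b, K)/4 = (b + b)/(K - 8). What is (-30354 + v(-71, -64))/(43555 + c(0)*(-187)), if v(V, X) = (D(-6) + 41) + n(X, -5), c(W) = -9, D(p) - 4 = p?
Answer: -394607/588094 ≈ -0.67099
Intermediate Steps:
n(b, K) = -8*b/(-8 + K) (n(b, K) = -4*(b + b)/(K - 8) = -4*2*b/(-8 + K) = -8*b/(-8 + K))
D(p) = 4 + p
v(V, X) = 39 + 8*X/13 (v(V, X) = ((4 - 6) + 41) - 8*X/(-8 - 5) = (-2 + 41) - 8*X/(-13) = 39 - 8*X*(-1/13) = 39 + 8*X/13)
(-30354 + v(-71, -64))/(43555 + c(0)*(-187)) = (-30354 + (39 + (8/13)*(-64)))/(43555 - 9*(-187)) = (-30354 + (39 - 512/13))/(43555 + 1683) = (-30354 - 5/13)/45238 = -394607/13*1/45238 = -394607/588094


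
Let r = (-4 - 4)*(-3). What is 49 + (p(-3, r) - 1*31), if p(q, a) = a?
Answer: 42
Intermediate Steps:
r = 24 (r = -8*(-3) = 24)
49 + (p(-3, r) - 1*31) = 49 + (24 - 1*31) = 49 + (24 - 31) = 49 - 7 = 42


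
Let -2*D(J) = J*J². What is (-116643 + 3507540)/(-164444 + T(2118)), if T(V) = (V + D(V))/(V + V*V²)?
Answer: -15211309624725/737685693661 ≈ -20.620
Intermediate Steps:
D(J) = -J³/2 (D(J) = -J*J²/2 = -J³/2)
T(V) = (V - V³/2)/(V + V³) (T(V) = (V - V³/2)/(V + V*V²) = (V - V³/2)/(V + V³))
(-116643 + 3507540)/(-164444 + T(2118)) = (-116643 + 3507540)/(-164444 + (2 - 1*2118²)/(2*(1 + 2118²))) = 3390897/(-164444 + (2 - 1*4485924)/(2*(1 + 4485924))) = 3390897/(-164444 + (½)*(2 - 4485924)/4485925) = 3390897/(-164444 + (½)*(1/4485925)*(-4485922)) = 3390897/(-164444 - 2242961/4485925) = 3390897/(-737685693661/4485925) = 3390897*(-4485925/737685693661) = -15211309624725/737685693661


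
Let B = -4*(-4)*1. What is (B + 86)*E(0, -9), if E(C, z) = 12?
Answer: 1224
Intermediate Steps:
B = 16 (B = 16*1 = 16)
(B + 86)*E(0, -9) = (16 + 86)*12 = 102*12 = 1224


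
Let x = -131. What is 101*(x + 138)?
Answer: 707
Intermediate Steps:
101*(x + 138) = 101*(-131 + 138) = 101*7 = 707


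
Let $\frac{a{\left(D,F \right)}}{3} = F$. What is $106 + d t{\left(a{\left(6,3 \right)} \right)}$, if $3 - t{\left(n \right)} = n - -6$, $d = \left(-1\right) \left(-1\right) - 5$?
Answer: $154$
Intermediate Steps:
$a{\left(D,F \right)} = 3 F$
$d = -4$ ($d = 1 - 5 = -4$)
$t{\left(n \right)} = -3 - n$ ($t{\left(n \right)} = 3 - \left(n - -6\right) = 3 - \left(n + 6\right) = 3 - \left(6 + n\right) = -3 - n$)
$106 + d t{\left(a{\left(6,3 \right)} \right)} = 106 - 4 \left(-3 - 3 \cdot 3\right) = 106 - 4 \left(-3 - 9\right) = 106 - -48 = 106 + 48 = 154$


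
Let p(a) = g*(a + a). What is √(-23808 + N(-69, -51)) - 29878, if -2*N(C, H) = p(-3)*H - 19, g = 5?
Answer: -29878 + I*√98254/2 ≈ -29878.0 + 156.73*I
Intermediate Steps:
p(a) = 10*a (p(a) = 5*(a + a) = 5*(2*a) = 10*a)
N(C, H) = 19/2 + 15*H (N(C, H) = -((10*(-3))*H - 19)/2 = -(-30*H - 19)/2 = -(-19 - 30*H)/2 = 19/2 + 15*H)
√(-23808 + N(-69, -51)) - 29878 = √(-23808 + (19/2 + 15*(-51))) - 29878 = √(-23808 + (19/2 - 765)) - 29878 = √(-23808 - 1511/2) - 29878 = √(-49127/2) - 29878 = I*√98254/2 - 29878 = -29878 + I*√98254/2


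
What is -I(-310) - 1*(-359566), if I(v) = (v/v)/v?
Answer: 111465461/310 ≈ 3.5957e+5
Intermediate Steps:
I(v) = 1/v
-I(-310) - 1*(-359566) = -1/(-310) - 1*(-359566) = -1*(-1/310) + 359566 = 1/310 + 359566 = 111465461/310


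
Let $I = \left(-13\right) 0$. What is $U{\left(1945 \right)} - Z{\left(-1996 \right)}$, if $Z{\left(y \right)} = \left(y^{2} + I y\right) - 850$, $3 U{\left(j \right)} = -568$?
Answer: $- \frac{11950066}{3} \approx -3.9834 \cdot 10^{6}$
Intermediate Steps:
$U{\left(j \right)} = - \frac{568}{3}$ ($U{\left(j \right)} = \frac{1}{3} \left(-568\right) = - \frac{568}{3}$)
$I = 0$
$Z{\left(y \right)} = -850 + y^{2}$ ($Z{\left(y \right)} = \left(y^{2} + 0 y\right) - 850 = \left(y^{2} + 0\right) - 850 = y^{2} - 850 = -850 + y^{2}$)
$U{\left(1945 \right)} - Z{\left(-1996 \right)} = - \frac{568}{3} - \left(-850 + \left(-1996\right)^{2}\right) = - \frac{568}{3} - \left(-850 + 3984016\right) = - \frac{568}{3} - 3983166 = - \frac{11950066}{3}$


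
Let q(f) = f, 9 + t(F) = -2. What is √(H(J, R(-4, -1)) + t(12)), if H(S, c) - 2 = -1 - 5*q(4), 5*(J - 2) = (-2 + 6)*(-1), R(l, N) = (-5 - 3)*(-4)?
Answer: I*√30 ≈ 5.4772*I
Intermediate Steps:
t(F) = -11 (t(F) = -9 - 2 = -11)
R(l, N) = 32 (R(l, N) = -8*(-4) = 32)
J = 6/5 (J = 2 + ((-2 + 6)*(-1))/5 = 2 + (4*(-1))/5 = 2 + (⅕)*(-4) = 2 - ⅘ = 6/5 ≈ 1.2000)
H(S, c) = -19 (H(S, c) = 2 + (-1 - 5*4) = 2 + (-1 - 20) = 2 - 21 = -19)
√(H(J, R(-4, -1)) + t(12)) = √(-19 - 11) = √(-30) = I*√30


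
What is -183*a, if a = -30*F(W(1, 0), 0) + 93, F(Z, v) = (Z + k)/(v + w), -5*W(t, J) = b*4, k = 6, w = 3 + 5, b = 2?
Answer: -27999/2 ≈ -14000.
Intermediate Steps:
w = 8
W(t, J) = -8/5 (W(t, J) = -2*4/5 = -⅕*8 = -8/5)
F(Z, v) = (6 + Z)/(8 + v) (F(Z, v) = (Z + 6)/(v + 8) = (6 + Z)/(8 + v))
a = 153/2 (a = -30*(6 - 8/5)/(8 + 0) + 93 = -30*22/(8*5) + 93 = -15*22/(4*5) + 93 = -30*11/20 + 93 = -33/2 + 93 = 153/2 ≈ 76.500)
-183*a = -183*153/2 = -27999/2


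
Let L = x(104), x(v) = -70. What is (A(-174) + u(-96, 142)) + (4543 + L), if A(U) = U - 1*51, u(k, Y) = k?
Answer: 4152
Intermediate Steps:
L = -70
A(U) = -51 + U (A(U) = U - 51 = -51 + U)
(A(-174) + u(-96, 142)) + (4543 + L) = ((-51 - 174) - 96) + (4543 - 70) = (-225 - 96) + 4473 = -321 + 4473 = 4152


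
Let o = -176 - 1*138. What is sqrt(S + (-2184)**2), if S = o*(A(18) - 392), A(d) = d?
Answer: 2*sqrt(1221823) ≈ 2210.7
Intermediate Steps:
o = -314 (o = -176 - 138 = -314)
S = 117436 (S = -314*(18 - 392) = -314*(-374) = 117436)
sqrt(S + (-2184)**2) = sqrt(117436 + (-2184)**2) = sqrt(117436 + 4769856) = sqrt(4887292) = 2*sqrt(1221823)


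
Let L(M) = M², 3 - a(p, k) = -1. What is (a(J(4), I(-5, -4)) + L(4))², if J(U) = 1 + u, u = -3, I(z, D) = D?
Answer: 400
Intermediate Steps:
J(U) = -2 (J(U) = 1 - 3 = -2)
a(p, k) = 4 (a(p, k) = 3 - 1*(-1) = 3 + 1 = 4)
(a(J(4), I(-5, -4)) + L(4))² = (4 + 4²)² = (4 + 16)² = 20² = 400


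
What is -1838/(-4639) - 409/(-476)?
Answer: 2772239/2208164 ≈ 1.2554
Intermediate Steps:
-1838/(-4639) - 409/(-476) = -1838*(-1/4639) - 409*(-1/476) = 1838/4639 + 409/476 = 2772239/2208164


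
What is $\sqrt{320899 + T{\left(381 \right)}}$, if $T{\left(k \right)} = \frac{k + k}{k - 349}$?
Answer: $\frac{\sqrt{5134765}}{4} \approx 566.5$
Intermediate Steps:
$T{\left(k \right)} = \frac{2 k}{-349 + k}$
$\sqrt{320899 + T{\left(381 \right)}} = \sqrt{320899 + 2 \cdot 381 \frac{1}{-349 + 381}} = \sqrt{320899 + 2 \cdot 381 \cdot \frac{1}{32}} = \sqrt{320899 + \frac{381}{16}} = \sqrt{\frac{5134765}{16}} = \frac{\sqrt{5134765}}{4}$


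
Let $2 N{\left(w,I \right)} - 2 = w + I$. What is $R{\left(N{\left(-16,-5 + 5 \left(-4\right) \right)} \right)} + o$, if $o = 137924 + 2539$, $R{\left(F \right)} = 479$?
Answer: $140942$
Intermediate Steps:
$N{\left(w,I \right)} = 1 + \frac{I}{2} + \frac{w}{2}$ ($N{\left(w,I \right)} = 1 + \frac{w + I}{2} = 1 + \frac{I + w}{2} = 1 + \left(\frac{I}{2} + \frac{w}{2}\right) = 1 + \frac{I}{2} + \frac{w}{2}$)
$o = 140463$
$R{\left(N{\left(-16,-5 + 5 \left(-4\right) \right)} \right)} + o = 479 + 140463 = 140942$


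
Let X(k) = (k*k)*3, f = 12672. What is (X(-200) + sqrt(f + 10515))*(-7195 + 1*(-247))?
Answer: -893040000 - 7442*sqrt(23187) ≈ -8.9417e+8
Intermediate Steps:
X(k) = 3*k**2 (X(k) = k**2*3 = 3*k**2)
(X(-200) + sqrt(f + 10515))*(-7195 + 1*(-247)) = (3*(-200)**2 + sqrt(12672 + 10515))*(-7195 + 1*(-247)) = (3*40000 + sqrt(23187))*(-7195 - 247) = (120000 + sqrt(23187))*(-7442) = -893040000 - 7442*sqrt(23187)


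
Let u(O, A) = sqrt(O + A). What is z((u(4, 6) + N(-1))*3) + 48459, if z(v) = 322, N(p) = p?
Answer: 48781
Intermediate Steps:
u(O, A) = sqrt(A + O)
z((u(4, 6) + N(-1))*3) + 48459 = 322 + 48459 = 48781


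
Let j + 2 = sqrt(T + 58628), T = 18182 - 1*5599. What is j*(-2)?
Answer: 4 - 2*sqrt(71211) ≈ -529.71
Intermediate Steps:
T = 12583 (T = 18182 - 5599 = 12583)
j = -2 + sqrt(71211) (j = -2 + sqrt(12583 + 58628) = -2 + sqrt(71211) ≈ 264.85)
j*(-2) = (-2 + sqrt(71211))*(-2) = 4 - 2*sqrt(71211)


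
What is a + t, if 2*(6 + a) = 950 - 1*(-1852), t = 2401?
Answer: 3796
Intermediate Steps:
a = 1395 (a = -6 + (950 - 1*(-1852))/2 = -6 + (950 + 1852)/2 = -6 + (½)*2802 = -6 + 1401 = 1395)
a + t = 1395 + 2401 = 3796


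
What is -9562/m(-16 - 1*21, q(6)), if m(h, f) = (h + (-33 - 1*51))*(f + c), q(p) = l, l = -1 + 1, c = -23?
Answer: -9562/2783 ≈ -3.4359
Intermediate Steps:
l = 0
q(p) = 0
m(h, f) = (-84 + h)*(-23 + f) (m(h, f) = (h + (-33 - 1*51))*(f - 23) = (h + (-33 - 51))*(-23 + f) = (h - 84)*(-23 + f) = (-84 + h)*(-23 + f))
-9562/m(-16 - 1*21, q(6)) = -9562/(1932 - 84*0 - 23*(-16 - 1*21) + 0*(-16 - 1*21)) = -9562/(1932 + 0 - 23*(-16 - 21) + 0*(-16 - 21)) = -9562/(1932 + 0 - 23*(-37) + 0*(-37)) = -9562/(1932 + 0 + 851 + 0) = -9562/2783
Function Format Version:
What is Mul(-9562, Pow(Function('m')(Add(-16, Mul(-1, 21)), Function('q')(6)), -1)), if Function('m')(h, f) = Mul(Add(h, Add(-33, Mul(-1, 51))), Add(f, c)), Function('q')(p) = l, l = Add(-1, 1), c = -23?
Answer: Rational(-9562, 2783) ≈ -3.4359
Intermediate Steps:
l = 0
Function('q')(p) = 0
Function('m')(h, f) = Mul(Add(-84, h), Add(-23, f)) (Function('m')(h, f) = Mul(Add(h, Add(-33, Mul(-1, 51))), Add(f, -23)) = Mul(Add(h, Add(-33, -51)), Add(-23, f)) = Mul(Add(h, -84), Add(-23, f)) = Mul(Add(-84, h), Add(-23, f)))
Mul(-9562, Pow(Function('m')(Add(-16, Mul(-1, 21)), Function('q')(6)), -1)) = Mul(-9562, Pow(Add(1932, Mul(-84, 0), Mul(-23, Add(-16, Mul(-1, 21))), Mul(0, Add(-16, Mul(-1, 21)))), -1)) = Mul(-9562, Pow(Add(1932, 0, Mul(-23, Add(-16, -21)), Mul(0, Add(-16, -21))), -1)) = Mul(-9562, Pow(Add(1932, 0, Mul(-23, -37), Mul(0, -37)), -1)) = Mul(-9562, Pow(Add(1932, 0, 851, 0), -1)) = Mul(-9562, Pow(2783, -1)) = Mul(-9562, Rational(1, 2783)) = Rational(-9562, 2783)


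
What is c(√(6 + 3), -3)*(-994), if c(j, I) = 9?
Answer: -8946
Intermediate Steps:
c(√(6 + 3), -3)*(-994) = 9*(-994) = -8946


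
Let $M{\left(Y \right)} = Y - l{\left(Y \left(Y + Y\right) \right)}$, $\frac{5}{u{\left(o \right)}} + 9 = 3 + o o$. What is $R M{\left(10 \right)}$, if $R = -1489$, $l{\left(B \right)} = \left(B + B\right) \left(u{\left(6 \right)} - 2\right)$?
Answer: $- \frac{3320470}{3} \approx -1.1068 \cdot 10^{6}$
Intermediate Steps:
$u{\left(o \right)} = \frac{5}{-6 + o^{2}}$ ($u{\left(o \right)} = \frac{5}{-9 + \left(3 + o o\right)} = \frac{5}{-9 + \left(3 + o^{2}\right)} = \frac{5}{-6 + o^{2}}$)
$l{\left(B \right)} = - \frac{11 B}{3}$ ($l{\left(B \right)} = \left(B + B\right) \left(\frac{5}{-6 + 6^{2}} - 2\right) = 2 B \left(\frac{5}{-6 + 36} - 2\right) = 2 B \left(\frac{5}{30} - 2\right) = 2 B \left(5 \cdot \frac{1}{30} - 2\right) = 2 B \left(\frac{1}{6} - 2\right) = 2 B \left(- \frac{11}{6}\right) = - \frac{11 B}{3}$)
$M{\left(Y \right)} = Y + \frac{22 Y^{2}}{3}$ ($M{\left(Y \right)} = Y - - \frac{11 Y \left(Y + Y\right)}{3} = Y - - \frac{11 Y 2 Y}{3} = Y - - \frac{11 \cdot 2 Y^{2}}{3} = Y - - \frac{22 Y^{2}}{3} = Y + \frac{22 Y^{2}}{3}$)
$R M{\left(10 \right)} = - 1489 \cdot \frac{1}{3} \cdot 10 \left(3 + 22 \cdot 10\right) = - 1489 \cdot \frac{1}{3} \cdot 10 \left(3 + 220\right) = - 1489 \cdot \frac{1}{3} \cdot 10 \cdot 223 = \left(-1489\right) \frac{2230}{3} = - \frac{3320470}{3}$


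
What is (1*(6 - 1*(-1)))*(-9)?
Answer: -63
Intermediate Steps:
(1*(6 - 1*(-1)))*(-9) = (1*(6 + 1))*(-9) = (1*7)*(-9) = 7*(-9) = -63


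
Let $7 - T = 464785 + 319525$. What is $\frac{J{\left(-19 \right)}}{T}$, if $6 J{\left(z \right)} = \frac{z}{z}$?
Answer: $- \frac{1}{4705818} \approx -2.125 \cdot 10^{-7}$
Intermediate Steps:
$T = -784303$ ($T = 7 - \left(464785 + 319525\right) = 7 - 784310 = -784303$)
$J{\left(z \right)} = \frac{1}{6}$ ($J{\left(z \right)} = \frac{z \frac{1}{z}}{6} = \frac{1}{6} \cdot 1 = \frac{1}{6}$)
$\frac{J{\left(-19 \right)}}{T} = \frac{1}{6 \left(-784303\right)} = \frac{1}{6} \left(- \frac{1}{784303}\right) = - \frac{1}{4705818}$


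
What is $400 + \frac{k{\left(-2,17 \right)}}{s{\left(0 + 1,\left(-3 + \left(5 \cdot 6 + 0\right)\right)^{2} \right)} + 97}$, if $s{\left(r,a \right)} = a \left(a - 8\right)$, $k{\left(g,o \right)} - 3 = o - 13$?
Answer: $\frac{210282407}{525706} \approx 400.0$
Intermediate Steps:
$k{\left(g,o \right)} = -10 + o$ ($k{\left(g,o \right)} = 3 + \left(o - 13\right) = 3 + \left(-13 + o\right) = -10 + o$)
$s{\left(r,a \right)} = a \left(-8 + a\right)$
$400 + \frac{k{\left(-2,17 \right)}}{s{\left(0 + 1,\left(-3 + \left(5 \cdot 6 + 0\right)\right)^{2} \right)} + 97} = 400 + \frac{-10 + 17}{\left(-3 + \left(5 \cdot 6 + 0\right)\right)^{2} \left(-8 + \left(-3 + \left(5 \cdot 6 + 0\right)\right)^{2}\right) + 97} = 400 + \frac{1}{\left(-3 + \left(30 + 0\right)\right)^{2} \left(-8 + \left(-3 + \left(30 + 0\right)\right)^{2}\right) + 97} \cdot 7 = 400 + \frac{1}{\left(-3 + 30\right)^{2} \left(-8 + \left(-3 + 30\right)^{2}\right) + 97} \cdot 7 = 400 + \frac{1}{27^{2} \left(-8 + 27^{2}\right) + 97} \cdot 7 = 400 + \frac{1}{729 \left(-8 + 729\right) + 97} \cdot 7 = 400 + \frac{1}{729 \cdot 721 + 97} \cdot 7 = 400 + \frac{1}{525609 + 97} \cdot 7 = 400 + \frac{1}{525706} \cdot 7 = 400 + \frac{7}{525706} = \frac{210282407}{525706}$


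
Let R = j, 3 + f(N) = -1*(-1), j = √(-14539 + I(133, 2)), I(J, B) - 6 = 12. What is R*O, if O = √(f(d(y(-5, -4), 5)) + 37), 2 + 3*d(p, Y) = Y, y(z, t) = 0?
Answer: I*√508235 ≈ 712.91*I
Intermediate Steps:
I(J, B) = 18 (I(J, B) = 6 + 12 = 18)
j = I*√14521 (j = √(-14539 + 18) = √(-14521) = I*√14521 ≈ 120.5*I)
d(p, Y) = -⅔ + Y/3
f(N) = -2 (f(N) = -3 - 1*(-1) = -3 + 1 = -2)
O = √35 (O = √(-2 + 37) = √35 ≈ 5.9161)
R = I*√14521 ≈ 120.5*I
R*O = (I*√14521)*√35 = I*√508235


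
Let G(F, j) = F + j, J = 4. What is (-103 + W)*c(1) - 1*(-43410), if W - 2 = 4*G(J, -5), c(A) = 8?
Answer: 42570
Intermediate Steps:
W = -2 (W = 2 + 4*(4 - 5) = 2 + 4*(-1) = 2 - 4 = -2)
(-103 + W)*c(1) - 1*(-43410) = (-103 - 2)*8 - 1*(-43410) = -105*8 + 43410 = -840 + 43410 = 42570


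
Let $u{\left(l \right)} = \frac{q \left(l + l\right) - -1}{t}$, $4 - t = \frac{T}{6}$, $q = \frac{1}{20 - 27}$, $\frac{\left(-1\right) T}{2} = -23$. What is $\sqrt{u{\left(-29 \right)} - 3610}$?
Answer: $\frac{i \sqrt{21418705}}{77} \approx 60.104 i$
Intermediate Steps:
$T = 46$ ($T = \left(-2\right) \left(-23\right) = 46$)
$q = - \frac{1}{7}$ ($q = \frac{1}{-7} = - \frac{1}{7} \approx -0.14286$)
$t = - \frac{11}{3}$ ($t = 4 - \frac{46}{6} = 4 - 46 \cdot \frac{1}{6} = 4 - \frac{23}{3} = - \frac{11}{3} \approx -3.6667$)
$u{\left(l \right)} = - \frac{3}{11} + \frac{6 l}{77}$ ($u{\left(l \right)} = \frac{- \frac{l + l}{7} - -1}{- \frac{11}{3}} = \left(- \frac{2 l}{7} + 1\right) \left(- \frac{3}{11}\right) = \left(1 - \frac{2 l}{7}\right) \left(- \frac{3}{11}\right) = - \frac{3}{11} + \frac{6 l}{77}$)
$\sqrt{u{\left(-29 \right)} - 3610} = \sqrt{\left(- \frac{3}{11} + \frac{6}{77} \left(-29\right)\right) - 3610} = \sqrt{\left(- \frac{3}{11} - \frac{174}{77}\right) - 3610} = \sqrt{- \frac{195}{77} - 3610} = \sqrt{- \frac{278165}{77}} = \frac{i \sqrt{21418705}}{77}$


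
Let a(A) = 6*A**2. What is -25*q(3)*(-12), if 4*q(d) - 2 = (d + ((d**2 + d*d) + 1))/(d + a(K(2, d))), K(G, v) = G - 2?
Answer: 700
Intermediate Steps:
K(G, v) = -2 + G
q(d) = 1/2 + (1 + d + 2*d**2)/(4*d) (q(d) = 1/2 + ((d + ((d**2 + d*d) + 1))/(d + 6*(-2 + 2)**2))/4 = 1/2 + ((d + ((d**2 + d**2) + 1))/(d + 6*0**2))/4 = 1/2 + ((d + (2*d**2 + 1))/(d + 6*0))/4 = 1/2 + ((d + (1 + 2*d**2))/(d + 0))/4 = 1/2 + ((1 + d + 2*d**2)/d)/4 = 1/2 + (1 + d + 2*d**2)/(4*d))
-25*q(3)*(-12) = -25*(3/4 + (1/2)*3 + (1/4)/3)*(-12) = -25*(3/4 + 3/2 + (1/4)*(1/3))*(-12) = -25*(3/4 + 3/2 + 1/12)*(-12) = -25*7/3*(-12) = -175/3*(-12) = 700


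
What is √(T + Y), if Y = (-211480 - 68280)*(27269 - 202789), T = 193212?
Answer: 2*√12275917103 ≈ 2.2159e+5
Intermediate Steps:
Y = 49103475200 (Y = -279760*(-175520) = 49103475200)
√(T + Y) = √(193212 + 49103475200) = √49103668412 = 2*√12275917103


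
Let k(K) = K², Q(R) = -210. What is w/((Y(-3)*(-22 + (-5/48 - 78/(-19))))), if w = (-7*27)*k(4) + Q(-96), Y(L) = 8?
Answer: 7524/335 ≈ 22.460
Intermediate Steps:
w = -3234 (w = -7*27*4² - 210 = -189*16 - 210 = -3024 - 210 = -3234)
w/((Y(-3)*(-22 + (-5/48 - 78/(-19))))) = -3234*1/(8*(-22 + (-5/48 - 78/(-19)))) = -3234*1/(8*(-22 + (-5*1/48 - 78*(-1/19)))) = -3234*1/(8*(-22 + (-5/48 + 78/19))) = -3234*1/(8*(-22 + 3649/912)) = -3234/(8*(-16415/912)) = -3234/(-16415/114) = -3234*(-114/16415) = 7524/335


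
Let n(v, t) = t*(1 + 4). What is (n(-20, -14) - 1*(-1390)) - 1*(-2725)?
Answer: 4045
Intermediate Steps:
n(v, t) = 5*t (n(v, t) = t*5 = 5*t)
(n(-20, -14) - 1*(-1390)) - 1*(-2725) = (5*(-14) - 1*(-1390)) - 1*(-2725) = (-70 + 1390) + 2725 = 1320 + 2725 = 4045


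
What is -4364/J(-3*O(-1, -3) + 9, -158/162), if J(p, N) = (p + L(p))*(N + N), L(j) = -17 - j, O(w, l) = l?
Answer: -176742/1343 ≈ -131.60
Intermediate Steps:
J(p, N) = -34*N (J(p, N) = (p + (-17 - p))*(N + N) = -34*N)
-4364/J(-3*O(-1, -3) + 9, -158/162) = -4364/((-(-5372)/162)) = -4364/((-34*(-79/81))) = -4364/2686/81 = -4364*81/2686 = -176742/1343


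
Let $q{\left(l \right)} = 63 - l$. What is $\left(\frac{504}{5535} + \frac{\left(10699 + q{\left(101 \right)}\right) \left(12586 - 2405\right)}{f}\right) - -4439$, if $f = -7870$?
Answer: $- \frac{9053291309}{968010} \approx -9352.5$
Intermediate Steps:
$\left(\frac{504}{5535} + \frac{\left(10699 + q{\left(101 \right)}\right) \left(12586 - 2405\right)}{f}\right) - -4439 = \left(\frac{504}{5535} + \frac{\left(10699 + \left(63 - 101\right)\right) \left(12586 - 2405\right)}{-7870}\right) - -4439 = \left(504 \cdot \frac{1}{5535} + \left(10699 + \left(63 - 101\right)\right) 10181 \left(- \frac{1}{7870}\right)\right) + 4439 = \left(\frac{56}{615} + \left(10699 - 38\right) 10181 \left(- \frac{1}{7870}\right)\right) + 4439 = \left(\frac{56}{615} + 10661 \cdot 10181 \left(- \frac{1}{7870}\right)\right) + 4439 = \left(\frac{56}{615} + 108539641 \left(- \frac{1}{7870}\right)\right) + 4439 = \left(\frac{56}{615} - \frac{108539641}{7870}\right) + 4439 = - \frac{13350287699}{968010} + 4439 = - \frac{9053291309}{968010}$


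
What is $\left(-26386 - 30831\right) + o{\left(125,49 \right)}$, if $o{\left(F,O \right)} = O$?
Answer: $-57168$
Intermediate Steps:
$\left(-26386 - 30831\right) + o{\left(125,49 \right)} = \left(-26386 - 30831\right) + 49 = -57217 + 49 = -57168$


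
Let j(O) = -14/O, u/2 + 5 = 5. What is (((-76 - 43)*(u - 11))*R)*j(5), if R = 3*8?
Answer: -439824/5 ≈ -87965.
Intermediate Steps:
u = 0 (u = -10 + 2*5 = -10 + 10 = 0)
R = 24
(((-76 - 43)*(u - 11))*R)*j(5) = (((-76 - 43)*(0 - 11))*24)*(-14/5) = (-119*(-11)*24)*(-14*⅕) = (1309*24)*(-14/5) = 31416*(-14/5) = -439824/5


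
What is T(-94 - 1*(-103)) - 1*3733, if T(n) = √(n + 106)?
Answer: -3733 + √115 ≈ -3722.3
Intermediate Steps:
T(n) = √(106 + n)
T(-94 - 1*(-103)) - 1*3733 = √(106 + (-94 - 1*(-103))) - 1*3733 = √(106 + (-94 + 103)) - 3733 = √(106 + 9) - 3733 = √115 - 3733 = -3733 + √115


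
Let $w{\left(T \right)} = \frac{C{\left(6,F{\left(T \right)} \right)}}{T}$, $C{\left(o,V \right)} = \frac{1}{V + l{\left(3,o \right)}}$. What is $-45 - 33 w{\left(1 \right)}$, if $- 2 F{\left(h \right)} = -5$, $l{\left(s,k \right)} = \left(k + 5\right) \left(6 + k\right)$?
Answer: $- \frac{12171}{269} \approx -45.245$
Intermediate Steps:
$l{\left(s,k \right)} = \left(5 + k\right) \left(6 + k\right)$
$F{\left(h \right)} = \frac{5}{2}$ ($F{\left(h \right)} = \left(- \frac{1}{2}\right) \left(-5\right) = \frac{5}{2}$)
$C{\left(o,V \right)} = \frac{1}{30 + V + o^{2} + 11 o}$ ($C{\left(o,V \right)} = \frac{1}{V + \left(30 + o^{2} + 11 o\right)} = \frac{1}{30 + V + o^{2} + 11 o}$)
$w{\left(T \right)} = \frac{2}{269 T}$ ($w{\left(T \right)} = \frac{1}{\left(30 + \frac{5}{2} + 6^{2} + 11 \cdot 6\right) T} = \frac{1}{\left(30 + \frac{5}{2} + 36 + 66\right) T} = \frac{1}{\frac{269}{2} T} = \frac{2}{269 T}$)
$-45 - 33 w{\left(1 \right)} = -45 - 33 \frac{2}{269 \cdot 1} = -45 - 33 \cdot \frac{2}{269} \cdot 1 = -45 - \frac{66}{269} = - \frac{12171}{269}$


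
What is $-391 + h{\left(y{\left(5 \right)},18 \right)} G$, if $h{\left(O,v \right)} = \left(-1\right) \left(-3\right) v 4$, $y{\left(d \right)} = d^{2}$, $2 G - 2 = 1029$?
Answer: $110957$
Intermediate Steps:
$G = \frac{1031}{2}$ ($G = 1 + \frac{1}{2} \cdot 1029 = 1 + \frac{1029}{2} = \frac{1031}{2} \approx 515.5$)
$h{\left(O,v \right)} = 12 v$ ($h{\left(O,v \right)} = 3 \cdot 4 v = 12 v$)
$-391 + h{\left(y{\left(5 \right)},18 \right)} G = -391 + 12 \cdot 18 \cdot \frac{1031}{2} = -391 + 216 \cdot \frac{1031}{2} = -391 + 111348 = 110957$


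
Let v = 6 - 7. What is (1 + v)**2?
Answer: 0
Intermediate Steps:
v = -1
(1 + v)**2 = (1 - 1)**2 = 0**2 = 0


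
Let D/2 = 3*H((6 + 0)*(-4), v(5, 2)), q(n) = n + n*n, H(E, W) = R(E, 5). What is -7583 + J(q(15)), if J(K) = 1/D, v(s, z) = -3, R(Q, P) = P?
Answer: -227489/30 ≈ -7583.0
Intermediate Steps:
H(E, W) = 5
q(n) = n + n**2
D = 30 (D = 2*(3*5) = 2*15 = 30)
J(K) = 1/30
-7583 + J(q(15)) = -7583 + 1/30 = -227489/30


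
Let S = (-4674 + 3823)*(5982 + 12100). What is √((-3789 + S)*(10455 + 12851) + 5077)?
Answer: I*√358715948649 ≈ 5.9893e+5*I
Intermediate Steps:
S = -15387782 (S = -851*18082 = -15387782)
√((-3789 + S)*(10455 + 12851) + 5077) = √((-3789 - 15387782)*(10455 + 12851) + 5077) = √(-15391571*23306 + 5077) = √(-358715953726 + 5077) = √(-358715948649) = I*√358715948649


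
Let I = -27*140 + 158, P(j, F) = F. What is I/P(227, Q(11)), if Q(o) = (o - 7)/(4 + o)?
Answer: -27165/2 ≈ -13583.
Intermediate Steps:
Q(o) = (-7 + o)/(4 + o)
I = -3622 (I = -3780 + 158 = -3622)
I/P(227, Q(11)) = -3622*(4 + 11)/(-7 + 11) = -3622/(4/15) = -3622/((1/15)*4) = -3622/4/15 = -3622*15/4 = -27165/2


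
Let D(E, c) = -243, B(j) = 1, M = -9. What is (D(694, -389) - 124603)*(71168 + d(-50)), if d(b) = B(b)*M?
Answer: -8883916514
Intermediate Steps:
d(b) = -9 (d(b) = 1*(-9) = -9)
(D(694, -389) - 124603)*(71168 + d(-50)) = (-243 - 124603)*(71168 - 9) = -124846*71159 = -8883916514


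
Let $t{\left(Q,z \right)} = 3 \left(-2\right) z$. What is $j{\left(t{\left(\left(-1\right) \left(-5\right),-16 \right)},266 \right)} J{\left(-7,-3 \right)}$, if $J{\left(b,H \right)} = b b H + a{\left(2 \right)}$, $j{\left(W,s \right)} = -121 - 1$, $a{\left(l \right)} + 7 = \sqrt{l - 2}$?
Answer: $18788$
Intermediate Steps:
$a{\left(l \right)} = -7 + \sqrt{-2 + l}$ ($a{\left(l \right)} = -7 + \sqrt{l - 2} = -7 + \sqrt{-2 + l}$)
$t{\left(Q,z \right)} = - 6 z$
$j{\left(W,s \right)} = -122$
$J{\left(b,H \right)} = -7 + H b^{2}$ ($J{\left(b,H \right)} = b b H - \left(7 - \sqrt{-2 + 2}\right) = b^{2} H - \left(7 - \sqrt{0}\right) = H b^{2} + \left(-7 + 0\right) = H b^{2} - 7 = -7 + H b^{2}$)
$j{\left(t{\left(\left(-1\right) \left(-5\right),-16 \right)},266 \right)} J{\left(-7,-3 \right)} = - 122 \left(-7 - 3 \left(-7\right)^{2}\right) = - 122 \left(-7 - 147\right) = \left(-122\right) \left(-154\right) = 18788$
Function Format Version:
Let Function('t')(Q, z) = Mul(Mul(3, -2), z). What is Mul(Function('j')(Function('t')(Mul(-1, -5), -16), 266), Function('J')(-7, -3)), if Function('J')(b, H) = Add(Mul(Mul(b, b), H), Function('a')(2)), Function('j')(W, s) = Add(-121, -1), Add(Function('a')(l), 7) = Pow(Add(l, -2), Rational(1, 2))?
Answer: 18788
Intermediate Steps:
Function('a')(l) = Add(-7, Pow(Add(-2, l), Rational(1, 2))) (Function('a')(l) = Add(-7, Pow(Add(l, -2), Rational(1, 2))) = Add(-7, Pow(Add(-2, l), Rational(1, 2))))
Function('t')(Q, z) = Mul(-6, z)
Function('j')(W, s) = -122
Function('J')(b, H) = Add(-7, Mul(H, Pow(b, 2))) (Function('J')(b, H) = Add(Mul(Mul(b, b), H), Add(-7, Pow(Add(-2, 2), Rational(1, 2)))) = Add(Mul(Pow(b, 2), H), Add(-7, Pow(0, Rational(1, 2)))) = Add(Mul(H, Pow(b, 2)), Add(-7, 0)) = Add(Mul(H, Pow(b, 2)), -7) = Add(-7, Mul(H, Pow(b, 2))))
Mul(Function('j')(Function('t')(Mul(-1, -5), -16), 266), Function('J')(-7, -3)) = Mul(-122, Add(-7, Mul(-3, Pow(-7, 2)))) = Mul(-122, Add(-7, Mul(-3, 49))) = Mul(-122, Add(-7, -147)) = Mul(-122, -154) = 18788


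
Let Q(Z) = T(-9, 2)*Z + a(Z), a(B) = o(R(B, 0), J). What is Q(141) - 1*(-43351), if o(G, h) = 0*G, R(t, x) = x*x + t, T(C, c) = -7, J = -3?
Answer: 42364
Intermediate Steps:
R(t, x) = t + x² (R(t, x) = x² + t = t + x²)
o(G, h) = 0
a(B) = 0
Q(Z) = -7*Z (Q(Z) = -7*Z + 0 = -7*Z)
Q(141) - 1*(-43351) = -7*141 - 1*(-43351) = -987 + 43351 = 42364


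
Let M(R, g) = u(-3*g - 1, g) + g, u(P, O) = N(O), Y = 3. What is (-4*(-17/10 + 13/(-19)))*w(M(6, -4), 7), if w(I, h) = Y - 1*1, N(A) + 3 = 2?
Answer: 1812/95 ≈ 19.074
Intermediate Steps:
N(A) = -1 (N(A) = -3 + 2 = -1)
u(P, O) = -1
M(R, g) = -1 + g
w(I, h) = 2 (w(I, h) = 3 - 1*1 = 3 - 1 = 2)
(-4*(-17/10 + 13/(-19)))*w(M(6, -4), 7) = -4*(-17/10 + 13/(-19))*2 = -4*(-17*1/10 + 13*(-1/19))*2 = -4*(-17/10 - 13/19)*2 = -4*(-453/190)*2 = (906/95)*2 = 1812/95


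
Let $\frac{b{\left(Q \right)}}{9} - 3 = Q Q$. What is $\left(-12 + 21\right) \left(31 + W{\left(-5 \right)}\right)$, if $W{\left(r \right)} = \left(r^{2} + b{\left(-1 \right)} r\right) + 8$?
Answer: $-1044$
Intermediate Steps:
$b{\left(Q \right)} = 27 + 9 Q^{2}$ ($b{\left(Q \right)} = 27 + 9 Q Q = 27 + 9 Q^{2}$)
$W{\left(r \right)} = 8 + r^{2} + 36 r$ ($W{\left(r \right)} = \left(r^{2} + \left(27 + 9 \left(-1\right)^{2}\right) r\right) + 8 = \left(r^{2} + \left(27 + 9 \cdot 1\right) r\right) + 8 = \left(r^{2} + \left(27 + 9\right) r\right) + 8 = \left(r^{2} + 36 r\right) + 8 = 8 + r^{2} + 36 r$)
$\left(-12 + 21\right) \left(31 + W{\left(-5 \right)}\right) = \left(-12 + 21\right) \left(31 + \left(8 + \left(-5\right)^{2} + 36 \left(-5\right)\right)\right) = 9 \left(31 + \left(8 + 25 - 180\right)\right) = 9 \left(31 - 147\right) = 9 \left(-116\right) = -1044$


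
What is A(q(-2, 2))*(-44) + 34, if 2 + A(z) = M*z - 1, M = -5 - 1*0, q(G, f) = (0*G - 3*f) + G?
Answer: -1594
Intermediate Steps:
q(G, f) = G - 3*f (q(G, f) = (0 - 3*f) + G = -3*f + G = G - 3*f)
M = -5 (M = -5 + 0 = -5)
A(z) = -3 - 5*z (A(z) = -2 + (-5*z - 1) = -2 + (-1 - 5*z) = -3 - 5*z)
A(q(-2, 2))*(-44) + 34 = (-3 - 5*(-2 - 3*2))*(-44) + 34 = (-3 - 5*(-2 - 6))*(-44) + 34 = (-3 - 5*(-8))*(-44) + 34 = (-3 + 40)*(-44) + 34 = 37*(-44) + 34 = -1628 + 34 = -1594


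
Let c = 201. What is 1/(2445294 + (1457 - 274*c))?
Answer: 1/2391677 ≈ 4.1812e-7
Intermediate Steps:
1/(2445294 + (1457 - 274*c)) = 1/(2445294 + (1457 - 274*201)) = 1/(2445294 + (1457 - 55074)) = 1/(2445294 - 53617) = 1/2391677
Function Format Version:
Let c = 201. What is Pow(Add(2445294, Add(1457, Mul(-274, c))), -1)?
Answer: Rational(1, 2391677) ≈ 4.1812e-7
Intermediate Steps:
Pow(Add(2445294, Add(1457, Mul(-274, c))), -1) = Pow(Add(2445294, Add(1457, Mul(-274, 201))), -1) = Pow(Add(2445294, Add(1457, -55074)), -1) = Pow(Add(2445294, -53617), -1) = Pow(2391677, -1) = Rational(1, 2391677)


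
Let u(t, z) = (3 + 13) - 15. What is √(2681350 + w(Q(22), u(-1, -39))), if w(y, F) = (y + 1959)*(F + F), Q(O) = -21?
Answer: √2685226 ≈ 1638.7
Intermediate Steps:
u(t, z) = 1 (u(t, z) = 16 - 15 = 1)
w(y, F) = 2*F*(1959 + y) (w(y, F) = (1959 + y)*(2*F) = 2*F*(1959 + y))
√(2681350 + w(Q(22), u(-1, -39))) = √(2681350 + 2*1*(1959 - 21)) = √(2681350 + 2*1*1938) = √(2681350 + 3876) = √2685226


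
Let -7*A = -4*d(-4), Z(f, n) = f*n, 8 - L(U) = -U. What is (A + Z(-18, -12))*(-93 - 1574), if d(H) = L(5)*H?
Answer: -2173768/7 ≈ -3.1054e+5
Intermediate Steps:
L(U) = 8 + U (L(U) = 8 - (-1)*U = 8 + U)
d(H) = 13*H (d(H) = (8 + 5)*H = 13*H)
A = -208/7 (A = -(-4)*13*(-4)/7 = -(-4)*(-52)/7 = -⅐*208 = -208/7 ≈ -29.714)
(A + Z(-18, -12))*(-93 - 1574) = (-208/7 - 18*(-12))*(-93 - 1574) = (-208/7 + 216)*(-1667) = (1304/7)*(-1667) = -2173768/7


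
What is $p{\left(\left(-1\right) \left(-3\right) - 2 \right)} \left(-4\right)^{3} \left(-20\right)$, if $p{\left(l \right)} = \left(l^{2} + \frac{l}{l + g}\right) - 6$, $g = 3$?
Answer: $-6080$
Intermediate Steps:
$p{\left(l \right)} = -6 + l^{2} + \frac{l}{3 + l}$ ($p{\left(l \right)} = \left(l^{2} + \frac{l}{l + 3}\right) - 6 = \left(l^{2} + \frac{l}{3 + l}\right) - 6 = -6 + l^{2} + \frac{l}{3 + l}$)
$p{\left(\left(-1\right) \left(-3\right) - 2 \right)} \left(-4\right)^{3} \left(-20\right) = \frac{-18 + \left(\left(-1\right) \left(-3\right) - 2\right)^{3} - 5 \left(\left(-1\right) \left(-3\right) - 2\right) + 3 \left(\left(-1\right) \left(-3\right) - 2\right)^{2}}{3 - -1} \left(-4\right)^{3} \left(-20\right) = \frac{-18 + \left(3 - 2\right)^{3} - 5 \left(3 - 2\right) + 3 \left(3 - 2\right)^{2}}{3 + \left(3 - 2\right)} \left(-64\right) \left(-20\right) = \frac{-18 + 1^{3} - 5 + 3 \cdot 1^{2}}{3 + 1} \left(-64\right) \left(-20\right) = \frac{-18 + 1 - 5 + 3 \cdot 1}{4} \left(-64\right) \left(-20\right) = \frac{-18 + 1 - 5 + 3}{4} \left(-64\right) \left(-20\right) = \frac{1}{4} \left(-19\right) \left(-64\right) \left(-20\right) = \left(- \frac{19}{4}\right) \left(-64\right) \left(-20\right) = 304 \left(-20\right) = -6080$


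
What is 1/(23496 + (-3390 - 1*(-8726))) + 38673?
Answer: 1115019937/28832 ≈ 38673.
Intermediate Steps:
1/(23496 + (-3390 - 1*(-8726))) + 38673 = 1/(23496 + (-3390 + 8726)) + 38673 = 1/(23496 + 5336) + 38673 = 1/28832 + 38673 = 1115019937/28832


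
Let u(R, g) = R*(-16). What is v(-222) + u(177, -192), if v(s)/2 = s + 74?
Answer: -3128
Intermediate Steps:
u(R, g) = -16*R
v(s) = 148 + 2*s (v(s) = 2*(s + 74) = 2*(74 + s) = 148 + 2*s)
v(-222) + u(177, -192) = (148 + 2*(-222)) - 16*177 = (148 - 444) - 2832 = -296 - 2832 = -3128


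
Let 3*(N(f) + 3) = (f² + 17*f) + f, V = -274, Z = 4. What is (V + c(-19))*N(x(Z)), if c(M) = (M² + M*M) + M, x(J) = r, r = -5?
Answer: -10582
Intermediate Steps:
x(J) = -5
c(M) = M + 2*M² (c(M) = (M² + M²) + M = 2*M² + M = M + 2*M²)
N(f) = -3 + 6*f + f²/3 (N(f) = -3 + ((f² + 17*f) + f)/3 = -3 + (f² + 18*f)/3 = -3 + (6*f + f²/3) = -3 + 6*f + f²/3)
(V + c(-19))*N(x(Z)) = (-274 - 19*(1 + 2*(-19)))*(-3 + 6*(-5) + (⅓)*(-5)²) = (-274 - 19*(1 - 38))*(-3 - 30 + (⅓)*25) = (-274 - 19*(-37))*(-3 - 30 + 25/3) = (-274 + 703)*(-74/3) = 429*(-74/3) = -10582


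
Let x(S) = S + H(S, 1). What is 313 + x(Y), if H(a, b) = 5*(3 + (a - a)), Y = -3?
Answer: 325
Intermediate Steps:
H(a, b) = 15 (H(a, b) = 5*(3 + 0) = 5*3 = 15)
x(S) = 15 + S (x(S) = S + 15 = 15 + S)
313 + x(Y) = 313 + (15 - 3) = 313 + 12 = 325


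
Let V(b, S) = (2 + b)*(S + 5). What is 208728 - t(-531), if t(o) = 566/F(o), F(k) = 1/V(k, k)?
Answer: -157283036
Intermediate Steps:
V(b, S) = (2 + b)*(5 + S)
F(k) = 1/(10 + k² + 7*k) (F(k) = 1/(10 + 2*k + 5*k + k*k) = 1/(10 + 2*k + 5*k + k²) = 1/(10 + k² + 7*k))
t(o) = 5660 + 566*o² + 3962*o (t(o) = 566/(1/(10 + o² + 7*o)) = 566*(10 + o² + 7*o) = 5660 + 566*o² + 3962*o)
208728 - t(-531) = 208728 - (5660 + 566*(-531)² + 3962*(-531)) = 208728 - (5660 + 566*281961 - 2103822) = 208728 - (5660 + 159589926 - 2103822) = 208728 - 1*157491764 = 208728 - 157491764 = -157283036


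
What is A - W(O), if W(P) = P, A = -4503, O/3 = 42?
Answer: -4629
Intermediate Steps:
O = 126 (O = 3*42 = 126)
A - W(O) = -4503 - 1*126 = -4503 - 126 = -4629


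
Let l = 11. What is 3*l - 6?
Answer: 27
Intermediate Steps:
3*l - 6 = 3*11 - 6 = 33 - 6 = 27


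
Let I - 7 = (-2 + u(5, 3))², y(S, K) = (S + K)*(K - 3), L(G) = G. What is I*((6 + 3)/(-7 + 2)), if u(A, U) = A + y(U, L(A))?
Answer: -3312/5 ≈ -662.40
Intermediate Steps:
y(S, K) = (-3 + K)*(K + S) (y(S, K) = (K + S)*(-3 + K) = (-3 + K)*(K + S))
u(A, U) = A² - 3*U - 2*A + A*U (u(A, U) = A + (A² - 3*A - 3*U + A*U) = A² - 3*U - 2*A + A*U)
I = 368 (I = 7 + (-2 + (5² - 3*3 - 2*5 + 5*3))² = 7 + (-2 + (25 - 9 - 10 + 15))² = 7 + (-2 + 21)² = 7 + 19² = 7 + 361 = 368)
I*((6 + 3)/(-7 + 2)) = 368*((6 + 3)/(-7 + 2)) = 368*(9/(-5)) = 368*(9*(-⅕)) = 368*(-9/5) = -3312/5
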